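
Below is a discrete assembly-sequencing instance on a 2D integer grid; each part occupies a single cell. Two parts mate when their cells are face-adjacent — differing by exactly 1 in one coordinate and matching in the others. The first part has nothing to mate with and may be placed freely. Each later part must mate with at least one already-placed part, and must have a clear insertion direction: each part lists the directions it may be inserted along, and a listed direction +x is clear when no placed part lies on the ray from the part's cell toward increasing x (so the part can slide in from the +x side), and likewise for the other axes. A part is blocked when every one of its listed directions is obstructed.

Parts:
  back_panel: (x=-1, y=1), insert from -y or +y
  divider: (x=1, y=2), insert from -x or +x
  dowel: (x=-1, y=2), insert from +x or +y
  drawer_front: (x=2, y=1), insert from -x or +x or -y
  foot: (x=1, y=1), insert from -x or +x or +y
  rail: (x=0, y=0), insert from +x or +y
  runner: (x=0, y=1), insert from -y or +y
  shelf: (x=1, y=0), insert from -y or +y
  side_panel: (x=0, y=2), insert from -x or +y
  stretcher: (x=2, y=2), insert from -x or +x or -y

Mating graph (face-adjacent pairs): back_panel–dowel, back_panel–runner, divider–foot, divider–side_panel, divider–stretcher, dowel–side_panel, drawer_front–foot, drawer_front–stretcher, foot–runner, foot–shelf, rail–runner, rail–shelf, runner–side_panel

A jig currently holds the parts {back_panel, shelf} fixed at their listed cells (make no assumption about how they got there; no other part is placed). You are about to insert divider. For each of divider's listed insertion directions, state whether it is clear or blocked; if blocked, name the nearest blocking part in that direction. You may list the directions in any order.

-x: ray from divider(1, 2) has no placed part ⇒ clear
+x: ray from divider(1, 2) has no placed part ⇒ clear

+x: clear; -x: clear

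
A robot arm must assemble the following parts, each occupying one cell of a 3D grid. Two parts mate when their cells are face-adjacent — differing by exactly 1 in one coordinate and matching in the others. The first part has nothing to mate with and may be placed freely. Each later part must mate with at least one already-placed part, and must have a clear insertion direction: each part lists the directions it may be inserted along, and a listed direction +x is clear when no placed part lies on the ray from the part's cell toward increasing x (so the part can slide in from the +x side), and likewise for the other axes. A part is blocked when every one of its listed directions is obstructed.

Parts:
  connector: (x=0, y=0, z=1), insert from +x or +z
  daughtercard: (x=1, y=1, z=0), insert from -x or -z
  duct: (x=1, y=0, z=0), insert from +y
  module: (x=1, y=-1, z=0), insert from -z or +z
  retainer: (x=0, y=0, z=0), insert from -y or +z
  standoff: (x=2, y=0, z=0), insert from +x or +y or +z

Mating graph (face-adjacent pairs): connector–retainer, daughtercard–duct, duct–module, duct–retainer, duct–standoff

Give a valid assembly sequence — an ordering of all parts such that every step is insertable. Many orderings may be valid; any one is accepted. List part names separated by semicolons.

retainer; duct; standoff; module; connector; daughtercard

1. retainer@(0, 0, 0) [-y clear] — {retainer}
2. duct@(1, 0, 0) [+y clear] — {duct, retainer}
3. standoff@(2, 0, 0) [+x clear] — {duct, retainer, standoff}
4. module@(1, -1, 0) [-z clear] — {duct, module, retainer, standoff}
5. connector@(0, 0, 1) [+x clear] — {connector, duct, module, retainer, standoff}
6. daughtercard@(1, 1, 0) [-x clear] — {connector, daughtercard, duct, module, retainer, standoff}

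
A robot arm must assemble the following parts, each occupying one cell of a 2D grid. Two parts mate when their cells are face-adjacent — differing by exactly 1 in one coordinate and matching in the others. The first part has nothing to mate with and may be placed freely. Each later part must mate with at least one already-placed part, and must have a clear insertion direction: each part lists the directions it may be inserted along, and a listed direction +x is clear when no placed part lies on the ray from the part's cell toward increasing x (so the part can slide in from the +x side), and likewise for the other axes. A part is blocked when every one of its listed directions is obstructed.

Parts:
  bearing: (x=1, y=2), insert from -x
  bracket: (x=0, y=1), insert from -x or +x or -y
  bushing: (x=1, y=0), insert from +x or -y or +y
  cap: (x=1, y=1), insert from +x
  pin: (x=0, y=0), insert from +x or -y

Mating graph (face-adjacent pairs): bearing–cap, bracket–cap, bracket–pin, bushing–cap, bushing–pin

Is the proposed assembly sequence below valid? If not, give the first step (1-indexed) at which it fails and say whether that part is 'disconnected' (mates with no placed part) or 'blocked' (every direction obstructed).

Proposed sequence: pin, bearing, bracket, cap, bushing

Invalid at step 2 (disconnected)

1. pin@(0, 0) [+x clear] — {pin}
2. bearing@(1, 2) — no placed neighbour ⇒ disconnected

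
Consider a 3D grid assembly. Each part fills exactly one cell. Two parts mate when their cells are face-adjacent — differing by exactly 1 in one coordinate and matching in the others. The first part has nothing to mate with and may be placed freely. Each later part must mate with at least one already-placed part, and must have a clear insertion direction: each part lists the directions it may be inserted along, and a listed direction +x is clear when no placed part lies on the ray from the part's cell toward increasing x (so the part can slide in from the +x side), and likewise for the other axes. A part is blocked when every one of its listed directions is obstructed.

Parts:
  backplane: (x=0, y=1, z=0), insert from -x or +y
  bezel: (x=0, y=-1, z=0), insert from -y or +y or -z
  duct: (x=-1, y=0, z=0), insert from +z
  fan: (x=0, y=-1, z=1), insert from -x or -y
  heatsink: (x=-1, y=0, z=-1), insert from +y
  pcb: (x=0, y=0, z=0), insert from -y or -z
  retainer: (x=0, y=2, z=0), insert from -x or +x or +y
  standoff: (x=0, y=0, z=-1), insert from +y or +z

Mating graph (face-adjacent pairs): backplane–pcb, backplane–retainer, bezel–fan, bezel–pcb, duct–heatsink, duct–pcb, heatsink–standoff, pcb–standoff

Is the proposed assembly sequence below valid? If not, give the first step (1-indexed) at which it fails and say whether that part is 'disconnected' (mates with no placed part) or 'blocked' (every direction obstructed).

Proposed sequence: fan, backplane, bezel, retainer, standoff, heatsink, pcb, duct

1. fan@(0, -1, 1) [-x clear] — {fan}
2. backplane@(0, 1, 0) — no placed neighbour ⇒ disconnected

Invalid at step 2 (disconnected)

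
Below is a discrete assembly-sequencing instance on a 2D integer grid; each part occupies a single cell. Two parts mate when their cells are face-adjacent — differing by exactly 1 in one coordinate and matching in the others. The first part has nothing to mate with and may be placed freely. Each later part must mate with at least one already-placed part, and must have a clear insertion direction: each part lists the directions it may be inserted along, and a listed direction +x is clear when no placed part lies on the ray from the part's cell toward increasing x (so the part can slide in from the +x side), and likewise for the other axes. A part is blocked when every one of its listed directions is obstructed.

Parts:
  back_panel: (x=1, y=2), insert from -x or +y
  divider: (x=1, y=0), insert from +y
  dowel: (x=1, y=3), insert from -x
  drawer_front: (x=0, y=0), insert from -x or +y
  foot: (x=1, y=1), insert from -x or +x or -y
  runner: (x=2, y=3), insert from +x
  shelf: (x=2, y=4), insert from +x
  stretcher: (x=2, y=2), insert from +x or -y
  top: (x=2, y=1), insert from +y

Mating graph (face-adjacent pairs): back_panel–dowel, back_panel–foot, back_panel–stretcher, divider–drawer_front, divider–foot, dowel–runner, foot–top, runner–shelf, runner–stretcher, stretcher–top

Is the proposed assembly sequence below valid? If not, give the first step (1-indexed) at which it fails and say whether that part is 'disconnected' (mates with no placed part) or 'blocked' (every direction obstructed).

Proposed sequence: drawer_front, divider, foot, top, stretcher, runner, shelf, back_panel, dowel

1. drawer_front@(0, 0) [-x clear] — {drawer_front}
2. divider@(1, 0) [+y clear] — {divider, drawer_front}
3. foot@(1, 1) [-x clear] — {divider, drawer_front, foot}
4. top@(2, 1) [+y clear] — {divider, drawer_front, foot, top}
5. stretcher@(2, 2) [+x clear] — {divider, drawer_front, foot, stretcher, top}
6. runner@(2, 3) [+x clear] — {divider, drawer_front, foot, runner, stretcher, top}
7. shelf@(2, 4) [+x clear] — {divider, drawer_front, foot, runner, shelf, stretcher, top}
8. back_panel@(1, 2) [-x clear] — {back_panel, divider, drawer_front, foot, runner, shelf, stretcher, top}
9. dowel@(1, 3) [-x clear] — {back_panel, divider, dowel, drawer_front, foot, runner, shelf, stretcher, top}

Valid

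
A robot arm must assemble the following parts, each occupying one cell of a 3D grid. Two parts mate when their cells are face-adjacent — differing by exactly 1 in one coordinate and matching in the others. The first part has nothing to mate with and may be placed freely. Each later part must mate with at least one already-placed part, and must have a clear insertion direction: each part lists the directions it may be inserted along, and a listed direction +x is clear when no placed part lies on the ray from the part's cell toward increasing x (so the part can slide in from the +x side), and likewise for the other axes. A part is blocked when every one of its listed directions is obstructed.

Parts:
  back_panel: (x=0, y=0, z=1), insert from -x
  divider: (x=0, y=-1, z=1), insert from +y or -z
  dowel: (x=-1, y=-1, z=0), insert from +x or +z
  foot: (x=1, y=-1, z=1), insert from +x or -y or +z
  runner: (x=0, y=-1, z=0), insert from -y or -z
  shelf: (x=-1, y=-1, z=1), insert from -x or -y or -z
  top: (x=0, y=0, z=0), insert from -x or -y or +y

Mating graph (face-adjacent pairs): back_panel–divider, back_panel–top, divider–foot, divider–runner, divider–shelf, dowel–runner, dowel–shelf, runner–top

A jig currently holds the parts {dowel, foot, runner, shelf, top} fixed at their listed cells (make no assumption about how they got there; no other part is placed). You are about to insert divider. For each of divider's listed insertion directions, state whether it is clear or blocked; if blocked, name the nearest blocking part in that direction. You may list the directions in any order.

+y: clear; -z: blocked by runner

+y: ray from divider(0, -1, 1) has no placed part ⇒ clear
-z: nearest on ray is runner@(0, -1, 0) ⇒ blocked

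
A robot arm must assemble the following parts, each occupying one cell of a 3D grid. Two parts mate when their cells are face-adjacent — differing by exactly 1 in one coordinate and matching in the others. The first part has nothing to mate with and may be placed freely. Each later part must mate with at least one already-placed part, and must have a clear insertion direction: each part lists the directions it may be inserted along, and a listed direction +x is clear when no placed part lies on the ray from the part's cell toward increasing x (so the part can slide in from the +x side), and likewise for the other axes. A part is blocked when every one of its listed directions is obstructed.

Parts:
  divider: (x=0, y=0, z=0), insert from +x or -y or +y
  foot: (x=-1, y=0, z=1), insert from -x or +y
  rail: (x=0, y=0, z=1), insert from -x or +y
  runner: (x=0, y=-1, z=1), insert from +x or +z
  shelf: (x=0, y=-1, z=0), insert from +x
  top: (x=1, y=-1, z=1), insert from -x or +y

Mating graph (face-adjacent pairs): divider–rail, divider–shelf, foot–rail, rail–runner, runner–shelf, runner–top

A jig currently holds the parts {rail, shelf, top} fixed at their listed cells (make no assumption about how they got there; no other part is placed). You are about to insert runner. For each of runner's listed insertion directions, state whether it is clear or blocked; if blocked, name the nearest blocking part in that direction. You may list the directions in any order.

+x: nearest on ray is top@(1, -1, 1) ⇒ blocked
+z: ray from runner(0, -1, 1) has no placed part ⇒ clear

+x: blocked by top; +z: clear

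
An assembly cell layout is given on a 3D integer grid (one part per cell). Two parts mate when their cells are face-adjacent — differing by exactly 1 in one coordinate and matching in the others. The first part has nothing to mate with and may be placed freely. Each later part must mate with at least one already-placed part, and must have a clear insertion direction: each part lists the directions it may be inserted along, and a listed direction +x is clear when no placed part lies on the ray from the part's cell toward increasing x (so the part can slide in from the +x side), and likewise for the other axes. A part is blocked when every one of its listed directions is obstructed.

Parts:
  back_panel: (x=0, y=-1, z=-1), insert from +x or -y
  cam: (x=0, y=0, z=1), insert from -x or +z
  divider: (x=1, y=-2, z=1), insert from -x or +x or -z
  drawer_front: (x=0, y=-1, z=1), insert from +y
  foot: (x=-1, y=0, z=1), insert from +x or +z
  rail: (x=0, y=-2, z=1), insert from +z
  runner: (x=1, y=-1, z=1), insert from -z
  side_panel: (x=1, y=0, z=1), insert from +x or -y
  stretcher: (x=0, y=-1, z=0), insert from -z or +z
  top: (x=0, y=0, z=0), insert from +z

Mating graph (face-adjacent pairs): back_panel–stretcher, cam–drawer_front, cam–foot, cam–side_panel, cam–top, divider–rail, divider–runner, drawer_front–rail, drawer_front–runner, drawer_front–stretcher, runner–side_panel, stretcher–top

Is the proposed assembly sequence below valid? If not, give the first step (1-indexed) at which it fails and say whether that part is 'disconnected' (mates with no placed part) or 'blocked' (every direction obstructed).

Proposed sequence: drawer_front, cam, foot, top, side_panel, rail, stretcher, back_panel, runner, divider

1. drawer_front@(0, -1, 1) [+y clear] — {drawer_front}
2. cam@(0, 0, 1) [-x clear] — {cam, drawer_front}
3. foot@(-1, 0, 1) [+z clear] — {cam, drawer_front, foot}
4. top@(0, 0, 0) — +z all obstructed ⇒ blocked

Invalid at step 4 (blocked)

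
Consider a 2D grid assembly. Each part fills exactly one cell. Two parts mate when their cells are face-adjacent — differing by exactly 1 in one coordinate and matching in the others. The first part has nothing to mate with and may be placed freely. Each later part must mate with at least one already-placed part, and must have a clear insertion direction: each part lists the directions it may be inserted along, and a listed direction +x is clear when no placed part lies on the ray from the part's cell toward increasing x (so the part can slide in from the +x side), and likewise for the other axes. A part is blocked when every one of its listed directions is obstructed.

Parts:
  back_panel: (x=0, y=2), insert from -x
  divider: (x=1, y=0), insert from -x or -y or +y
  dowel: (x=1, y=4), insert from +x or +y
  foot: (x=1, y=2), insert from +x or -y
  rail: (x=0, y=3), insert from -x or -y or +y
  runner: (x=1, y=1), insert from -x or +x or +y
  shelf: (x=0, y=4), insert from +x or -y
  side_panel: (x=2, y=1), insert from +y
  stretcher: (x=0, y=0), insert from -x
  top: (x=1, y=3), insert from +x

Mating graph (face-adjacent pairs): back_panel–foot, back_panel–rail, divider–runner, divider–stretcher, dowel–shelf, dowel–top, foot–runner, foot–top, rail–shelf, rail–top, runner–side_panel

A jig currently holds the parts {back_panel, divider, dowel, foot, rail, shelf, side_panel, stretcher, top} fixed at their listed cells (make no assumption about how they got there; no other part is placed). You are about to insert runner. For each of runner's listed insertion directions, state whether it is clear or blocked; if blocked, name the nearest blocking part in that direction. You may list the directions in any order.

+x: blocked by side_panel; +y: blocked by foot; -x: clear

-x: ray from runner(1, 1) has no placed part ⇒ clear
+x: nearest on ray is side_panel@(2, 1) ⇒ blocked
+y: nearest on ray is foot@(1, 2) ⇒ blocked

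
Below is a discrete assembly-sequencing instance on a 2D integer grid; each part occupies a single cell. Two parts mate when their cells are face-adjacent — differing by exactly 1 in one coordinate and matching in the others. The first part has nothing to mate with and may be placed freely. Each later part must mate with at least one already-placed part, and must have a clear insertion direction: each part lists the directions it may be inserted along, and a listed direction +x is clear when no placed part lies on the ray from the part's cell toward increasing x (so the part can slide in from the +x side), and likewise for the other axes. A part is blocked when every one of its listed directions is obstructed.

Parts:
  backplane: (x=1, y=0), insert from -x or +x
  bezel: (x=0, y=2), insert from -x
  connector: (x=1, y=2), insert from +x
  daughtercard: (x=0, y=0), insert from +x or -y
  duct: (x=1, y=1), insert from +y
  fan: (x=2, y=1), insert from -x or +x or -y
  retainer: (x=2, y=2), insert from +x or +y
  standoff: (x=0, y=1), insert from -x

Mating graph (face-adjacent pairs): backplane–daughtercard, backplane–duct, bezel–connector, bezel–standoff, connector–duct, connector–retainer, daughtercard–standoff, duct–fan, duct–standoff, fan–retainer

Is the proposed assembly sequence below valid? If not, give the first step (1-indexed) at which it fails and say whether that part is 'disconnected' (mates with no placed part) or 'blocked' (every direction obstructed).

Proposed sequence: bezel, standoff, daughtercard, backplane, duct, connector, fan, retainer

Valid

1. bezel@(0, 2) [-x clear] — {bezel}
2. standoff@(0, 1) [-x clear] — {bezel, standoff}
3. daughtercard@(0, 0) [+x clear] — {bezel, daughtercard, standoff}
4. backplane@(1, 0) [+x clear] — {backplane, bezel, daughtercard, standoff}
5. duct@(1, 1) [+y clear] — {backplane, bezel, daughtercard, duct, standoff}
6. connector@(1, 2) [+x clear] — {backplane, bezel, connector, daughtercard, duct, standoff}
7. fan@(2, 1) [+x clear] — {backplane, bezel, connector, daughtercard, duct, fan, standoff}
8. retainer@(2, 2) [+x clear] — {backplane, bezel, connector, daughtercard, duct, fan, retainer, standoff}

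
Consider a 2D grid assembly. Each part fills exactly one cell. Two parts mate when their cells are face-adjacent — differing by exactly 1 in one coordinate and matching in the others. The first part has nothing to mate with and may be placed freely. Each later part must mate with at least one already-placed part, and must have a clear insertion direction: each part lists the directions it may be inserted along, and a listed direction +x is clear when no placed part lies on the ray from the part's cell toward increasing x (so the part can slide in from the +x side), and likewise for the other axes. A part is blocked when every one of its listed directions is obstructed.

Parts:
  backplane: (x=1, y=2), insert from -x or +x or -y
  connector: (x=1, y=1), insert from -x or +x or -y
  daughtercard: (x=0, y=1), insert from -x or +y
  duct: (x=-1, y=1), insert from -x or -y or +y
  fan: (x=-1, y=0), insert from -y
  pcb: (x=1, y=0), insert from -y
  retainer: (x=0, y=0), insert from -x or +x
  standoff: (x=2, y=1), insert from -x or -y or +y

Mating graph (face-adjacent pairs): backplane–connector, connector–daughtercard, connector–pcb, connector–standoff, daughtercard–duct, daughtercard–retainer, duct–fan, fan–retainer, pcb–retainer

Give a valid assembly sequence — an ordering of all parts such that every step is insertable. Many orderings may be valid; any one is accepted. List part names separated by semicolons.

1. retainer@(0, 0) [-x clear] — {retainer}
2. pcb@(1, 0) [-y clear] — {pcb, retainer}
3. daughtercard@(0, 1) [-x clear] — {daughtercard, pcb, retainer}
4. duct@(-1, 1) [-x clear] — {daughtercard, duct, pcb, retainer}
5. fan@(-1, 0) [-y clear] — {daughtercard, duct, fan, pcb, retainer}
6. connector@(1, 1) [+x clear] — {connector, daughtercard, duct, fan, pcb, retainer}
7. backplane@(1, 2) [-x clear] — {backplane, connector, daughtercard, duct, fan, pcb, retainer}
8. standoff@(2, 1) [-y clear] — {backplane, connector, daughtercard, duct, fan, pcb, retainer, standoff}

retainer; pcb; daughtercard; duct; fan; connector; backplane; standoff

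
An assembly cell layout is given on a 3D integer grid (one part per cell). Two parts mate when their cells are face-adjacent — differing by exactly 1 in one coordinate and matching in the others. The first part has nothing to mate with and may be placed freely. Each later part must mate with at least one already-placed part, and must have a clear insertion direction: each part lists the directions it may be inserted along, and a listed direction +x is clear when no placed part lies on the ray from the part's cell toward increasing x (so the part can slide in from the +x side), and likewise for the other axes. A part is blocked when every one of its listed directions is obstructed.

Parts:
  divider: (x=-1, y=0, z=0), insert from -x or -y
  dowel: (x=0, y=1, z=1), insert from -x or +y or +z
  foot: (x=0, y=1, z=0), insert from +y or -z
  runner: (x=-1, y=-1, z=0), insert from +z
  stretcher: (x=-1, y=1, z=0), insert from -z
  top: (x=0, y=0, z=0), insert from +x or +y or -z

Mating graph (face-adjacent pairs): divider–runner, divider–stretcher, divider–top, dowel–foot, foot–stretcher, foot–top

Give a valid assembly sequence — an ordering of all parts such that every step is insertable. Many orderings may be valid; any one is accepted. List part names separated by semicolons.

1. stretcher@(-1, 1, 0) [-z clear] — {stretcher}
2. divider@(-1, 0, 0) [-x clear] — {divider, stretcher}
3. runner@(-1, -1, 0) [+z clear] — {divider, runner, stretcher}
4. top@(0, 0, 0) [+x clear] — {divider, runner, stretcher, top}
5. foot@(0, 1, 0) [+y clear] — {divider, foot, runner, stretcher, top}
6. dowel@(0, 1, 1) [-x clear] — {divider, dowel, foot, runner, stretcher, top}

stretcher; divider; runner; top; foot; dowel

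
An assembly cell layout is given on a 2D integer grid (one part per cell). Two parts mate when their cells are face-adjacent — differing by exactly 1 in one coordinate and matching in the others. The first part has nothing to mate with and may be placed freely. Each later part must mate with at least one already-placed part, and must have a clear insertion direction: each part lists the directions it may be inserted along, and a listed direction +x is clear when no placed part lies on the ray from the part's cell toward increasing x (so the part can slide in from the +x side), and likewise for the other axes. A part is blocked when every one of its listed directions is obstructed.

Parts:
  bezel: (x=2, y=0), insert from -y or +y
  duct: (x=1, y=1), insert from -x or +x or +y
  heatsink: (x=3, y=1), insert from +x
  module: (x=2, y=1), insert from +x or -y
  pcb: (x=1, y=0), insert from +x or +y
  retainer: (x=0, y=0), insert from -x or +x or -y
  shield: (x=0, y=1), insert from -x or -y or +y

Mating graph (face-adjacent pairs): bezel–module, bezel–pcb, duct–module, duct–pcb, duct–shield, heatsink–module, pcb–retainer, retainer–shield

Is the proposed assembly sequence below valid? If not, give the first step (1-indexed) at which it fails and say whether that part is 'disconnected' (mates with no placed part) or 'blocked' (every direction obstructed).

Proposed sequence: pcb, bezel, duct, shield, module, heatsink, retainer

1. pcb@(1, 0) [+x clear] — {pcb}
2. bezel@(2, 0) [-y clear] — {bezel, pcb}
3. duct@(1, 1) [-x clear] — {bezel, duct, pcb}
4. shield@(0, 1) [-x clear] — {bezel, duct, pcb, shield}
5. module@(2, 1) [+x clear] — {bezel, duct, module, pcb, shield}
6. heatsink@(3, 1) [+x clear] — {bezel, duct, heatsink, module, pcb, shield}
7. retainer@(0, 0) [-x clear] — {bezel, duct, heatsink, module, pcb, retainer, shield}

Valid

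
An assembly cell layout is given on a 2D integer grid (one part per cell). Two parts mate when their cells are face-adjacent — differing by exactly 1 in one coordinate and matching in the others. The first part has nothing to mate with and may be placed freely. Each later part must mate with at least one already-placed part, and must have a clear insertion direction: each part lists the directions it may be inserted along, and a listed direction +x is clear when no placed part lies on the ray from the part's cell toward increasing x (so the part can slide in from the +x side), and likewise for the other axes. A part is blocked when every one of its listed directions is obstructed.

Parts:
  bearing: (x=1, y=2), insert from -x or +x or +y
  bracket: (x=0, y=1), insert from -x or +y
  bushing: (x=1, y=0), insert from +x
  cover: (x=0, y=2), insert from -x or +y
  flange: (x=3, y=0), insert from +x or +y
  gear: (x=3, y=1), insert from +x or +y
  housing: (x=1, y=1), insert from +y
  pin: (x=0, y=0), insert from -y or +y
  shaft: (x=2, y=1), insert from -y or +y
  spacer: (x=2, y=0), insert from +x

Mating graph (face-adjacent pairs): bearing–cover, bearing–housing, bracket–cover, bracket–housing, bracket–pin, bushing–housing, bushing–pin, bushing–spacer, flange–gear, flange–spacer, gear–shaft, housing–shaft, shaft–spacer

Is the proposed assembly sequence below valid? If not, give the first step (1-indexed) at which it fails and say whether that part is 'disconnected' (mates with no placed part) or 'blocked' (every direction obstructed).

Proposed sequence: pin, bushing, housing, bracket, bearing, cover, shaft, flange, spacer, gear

Invalid at step 8 (disconnected)

1. pin@(0, 0) [-y clear] — {pin}
2. bushing@(1, 0) [+x clear] — {bushing, pin}
3. housing@(1, 1) [+y clear] — {bushing, housing, pin}
4. bracket@(0, 1) [-x clear] — {bracket, bushing, housing, pin}
5. bearing@(1, 2) [-x clear] — {bearing, bracket, bushing, housing, pin}
6. cover@(0, 2) [-x clear] — {bearing, bracket, bushing, cover, housing, pin}
7. shaft@(2, 1) [-y clear] — {bearing, bracket, bushing, cover, housing, pin, shaft}
8. flange@(3, 0) — no placed neighbour ⇒ disconnected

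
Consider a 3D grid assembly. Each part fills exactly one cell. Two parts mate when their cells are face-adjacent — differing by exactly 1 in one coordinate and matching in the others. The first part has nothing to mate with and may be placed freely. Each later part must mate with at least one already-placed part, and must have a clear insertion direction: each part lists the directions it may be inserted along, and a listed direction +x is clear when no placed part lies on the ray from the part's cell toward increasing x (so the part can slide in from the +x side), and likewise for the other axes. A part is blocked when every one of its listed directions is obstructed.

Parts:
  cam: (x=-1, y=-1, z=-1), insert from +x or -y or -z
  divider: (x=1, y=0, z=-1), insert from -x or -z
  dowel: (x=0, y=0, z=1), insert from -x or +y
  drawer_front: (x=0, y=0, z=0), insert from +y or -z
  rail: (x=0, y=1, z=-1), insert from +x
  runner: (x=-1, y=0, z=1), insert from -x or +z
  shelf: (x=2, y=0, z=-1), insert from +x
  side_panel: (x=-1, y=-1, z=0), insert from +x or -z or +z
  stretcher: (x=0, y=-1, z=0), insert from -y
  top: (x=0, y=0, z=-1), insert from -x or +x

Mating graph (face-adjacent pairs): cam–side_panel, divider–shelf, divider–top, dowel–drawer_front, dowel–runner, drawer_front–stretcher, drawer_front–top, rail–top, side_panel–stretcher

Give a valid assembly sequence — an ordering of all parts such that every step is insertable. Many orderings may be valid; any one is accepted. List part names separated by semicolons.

1. runner@(-1, 0, 1) [-x clear] — {runner}
2. dowel@(0, 0, 1) [+y clear] — {dowel, runner}
3. drawer_front@(0, 0, 0) [+y clear] — {dowel, drawer_front, runner}
4. stretcher@(0, -1, 0) [-y clear] — {dowel, drawer_front, runner, stretcher}
5. side_panel@(-1, -1, 0) [-z clear] — {dowel, drawer_front, runner, side_panel, stretcher}
6. cam@(-1, -1, -1) [+x clear] — {cam, dowel, drawer_front, runner, side_panel, stretcher}
7. top@(0, 0, -1) [-x clear] — {cam, dowel, drawer_front, runner, side_panel, stretcher, top}
8. rail@(0, 1, -1) [+x clear] — {cam, dowel, drawer_front, rail, runner, side_panel, stretcher, top}
9. divider@(1, 0, -1) [-z clear] — {cam, divider, dowel, drawer_front, rail, runner, side_panel, stretcher, top}
10. shelf@(2, 0, -1) [+x clear] — {cam, divider, dowel, drawer_front, rail, runner, shelf, side_panel, stretcher, top}

runner; dowel; drawer_front; stretcher; side_panel; cam; top; rail; divider; shelf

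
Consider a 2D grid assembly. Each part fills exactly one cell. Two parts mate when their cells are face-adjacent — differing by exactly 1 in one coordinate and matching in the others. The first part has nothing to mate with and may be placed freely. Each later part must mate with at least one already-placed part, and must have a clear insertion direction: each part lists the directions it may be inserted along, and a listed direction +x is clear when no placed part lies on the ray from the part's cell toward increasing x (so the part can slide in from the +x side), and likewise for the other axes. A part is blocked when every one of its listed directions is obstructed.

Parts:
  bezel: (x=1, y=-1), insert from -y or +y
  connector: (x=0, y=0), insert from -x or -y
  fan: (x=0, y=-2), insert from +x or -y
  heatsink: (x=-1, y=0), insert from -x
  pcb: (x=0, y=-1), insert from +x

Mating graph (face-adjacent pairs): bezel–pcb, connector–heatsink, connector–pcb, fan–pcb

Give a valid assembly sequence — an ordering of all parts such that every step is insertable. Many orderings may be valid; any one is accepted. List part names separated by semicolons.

1. connector@(0, 0) [-x clear] — {connector}
2. heatsink@(-1, 0) [-x clear] — {connector, heatsink}
3. pcb@(0, -1) [+x clear] — {connector, heatsink, pcb}
4. fan@(0, -2) [+x clear] — {connector, fan, heatsink, pcb}
5. bezel@(1, -1) [-y clear] — {bezel, connector, fan, heatsink, pcb}

connector; heatsink; pcb; fan; bezel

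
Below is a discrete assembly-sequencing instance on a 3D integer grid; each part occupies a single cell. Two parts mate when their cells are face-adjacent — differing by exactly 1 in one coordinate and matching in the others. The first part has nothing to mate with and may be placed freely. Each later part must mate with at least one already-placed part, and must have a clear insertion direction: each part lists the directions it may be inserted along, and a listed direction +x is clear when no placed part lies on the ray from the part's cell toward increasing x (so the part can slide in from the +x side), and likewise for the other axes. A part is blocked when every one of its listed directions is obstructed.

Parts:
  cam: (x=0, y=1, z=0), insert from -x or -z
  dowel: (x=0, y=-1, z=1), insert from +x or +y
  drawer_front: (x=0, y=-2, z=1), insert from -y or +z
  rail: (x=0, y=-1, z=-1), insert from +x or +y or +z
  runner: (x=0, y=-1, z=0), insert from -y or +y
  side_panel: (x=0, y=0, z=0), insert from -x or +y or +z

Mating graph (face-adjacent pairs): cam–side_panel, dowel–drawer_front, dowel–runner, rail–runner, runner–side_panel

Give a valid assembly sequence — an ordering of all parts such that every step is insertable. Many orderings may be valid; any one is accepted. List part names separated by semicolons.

drawer_front; dowel; runner; side_panel; rail; cam

1. drawer_front@(0, -2, 1) [-y clear] — {drawer_front}
2. dowel@(0, -1, 1) [+x clear] — {dowel, drawer_front}
3. runner@(0, -1, 0) [-y clear] — {dowel, drawer_front, runner}
4. side_panel@(0, 0, 0) [-x clear] — {dowel, drawer_front, runner, side_panel}
5. rail@(0, -1, -1) [+x clear] — {dowel, drawer_front, rail, runner, side_panel}
6. cam@(0, 1, 0) [-x clear] — {cam, dowel, drawer_front, rail, runner, side_panel}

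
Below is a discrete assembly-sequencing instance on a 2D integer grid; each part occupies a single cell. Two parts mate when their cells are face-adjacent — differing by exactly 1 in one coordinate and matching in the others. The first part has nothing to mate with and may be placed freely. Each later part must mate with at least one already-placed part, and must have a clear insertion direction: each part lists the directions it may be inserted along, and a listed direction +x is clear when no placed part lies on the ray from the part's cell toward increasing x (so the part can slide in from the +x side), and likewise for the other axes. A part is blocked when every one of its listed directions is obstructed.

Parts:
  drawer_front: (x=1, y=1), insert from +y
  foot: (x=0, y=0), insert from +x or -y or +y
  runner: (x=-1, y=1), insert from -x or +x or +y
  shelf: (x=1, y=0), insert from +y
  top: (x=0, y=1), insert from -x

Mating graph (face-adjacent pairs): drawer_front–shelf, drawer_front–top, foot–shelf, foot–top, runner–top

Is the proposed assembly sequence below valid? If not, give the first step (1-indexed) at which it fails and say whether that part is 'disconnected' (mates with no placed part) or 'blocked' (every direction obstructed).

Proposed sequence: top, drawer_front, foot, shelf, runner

1. top@(0, 1) [-x clear] — {top}
2. drawer_front@(1, 1) [+y clear] — {drawer_front, top}
3. foot@(0, 0) [+x clear] — {drawer_front, foot, top}
4. shelf@(1, 0) — +y all obstructed ⇒ blocked

Invalid at step 4 (blocked)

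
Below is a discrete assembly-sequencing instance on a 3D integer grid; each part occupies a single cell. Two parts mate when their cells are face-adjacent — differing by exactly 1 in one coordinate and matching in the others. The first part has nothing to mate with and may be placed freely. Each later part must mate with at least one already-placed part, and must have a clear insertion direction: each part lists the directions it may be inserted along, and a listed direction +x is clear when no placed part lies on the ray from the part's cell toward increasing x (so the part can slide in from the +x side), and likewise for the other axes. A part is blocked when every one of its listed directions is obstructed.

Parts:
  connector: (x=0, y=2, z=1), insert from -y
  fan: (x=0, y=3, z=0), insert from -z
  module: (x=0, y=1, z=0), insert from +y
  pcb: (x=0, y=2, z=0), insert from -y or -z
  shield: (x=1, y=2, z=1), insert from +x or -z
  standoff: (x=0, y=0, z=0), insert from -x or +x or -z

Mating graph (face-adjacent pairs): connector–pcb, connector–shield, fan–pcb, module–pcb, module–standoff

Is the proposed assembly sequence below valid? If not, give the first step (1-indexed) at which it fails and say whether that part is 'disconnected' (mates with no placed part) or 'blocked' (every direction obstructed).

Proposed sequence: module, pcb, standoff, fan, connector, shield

Valid

1. module@(0, 1, 0) [+y clear] — {module}
2. pcb@(0, 2, 0) [-z clear] — {module, pcb}
3. standoff@(0, 0, 0) [-x clear] — {module, pcb, standoff}
4. fan@(0, 3, 0) [-z clear] — {fan, module, pcb, standoff}
5. connector@(0, 2, 1) [-y clear] — {connector, fan, module, pcb, standoff}
6. shield@(1, 2, 1) [+x clear] — {connector, fan, module, pcb, shield, standoff}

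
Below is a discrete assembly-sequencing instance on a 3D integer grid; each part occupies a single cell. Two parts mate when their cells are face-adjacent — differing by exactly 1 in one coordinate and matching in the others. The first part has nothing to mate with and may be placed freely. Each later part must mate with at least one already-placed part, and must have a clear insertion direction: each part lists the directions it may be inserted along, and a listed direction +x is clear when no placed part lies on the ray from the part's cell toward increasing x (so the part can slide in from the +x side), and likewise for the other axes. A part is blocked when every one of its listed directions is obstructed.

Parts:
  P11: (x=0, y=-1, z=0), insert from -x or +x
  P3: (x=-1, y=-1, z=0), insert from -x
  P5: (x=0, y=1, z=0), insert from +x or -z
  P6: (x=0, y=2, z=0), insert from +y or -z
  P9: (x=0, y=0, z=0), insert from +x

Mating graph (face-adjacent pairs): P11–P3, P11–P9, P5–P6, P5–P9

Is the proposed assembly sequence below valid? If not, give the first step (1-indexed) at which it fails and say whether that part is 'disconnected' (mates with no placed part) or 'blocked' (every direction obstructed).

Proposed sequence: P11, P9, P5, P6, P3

Valid

1. P11@(0, -1, 0) [-x clear] — {P11}
2. P9@(0, 0, 0) [+x clear] — {P11, P9}
3. P5@(0, 1, 0) [+x clear] — {P11, P5, P9}
4. P6@(0, 2, 0) [+y clear] — {P11, P5, P6, P9}
5. P3@(-1, -1, 0) [-x clear] — {P11, P3, P5, P6, P9}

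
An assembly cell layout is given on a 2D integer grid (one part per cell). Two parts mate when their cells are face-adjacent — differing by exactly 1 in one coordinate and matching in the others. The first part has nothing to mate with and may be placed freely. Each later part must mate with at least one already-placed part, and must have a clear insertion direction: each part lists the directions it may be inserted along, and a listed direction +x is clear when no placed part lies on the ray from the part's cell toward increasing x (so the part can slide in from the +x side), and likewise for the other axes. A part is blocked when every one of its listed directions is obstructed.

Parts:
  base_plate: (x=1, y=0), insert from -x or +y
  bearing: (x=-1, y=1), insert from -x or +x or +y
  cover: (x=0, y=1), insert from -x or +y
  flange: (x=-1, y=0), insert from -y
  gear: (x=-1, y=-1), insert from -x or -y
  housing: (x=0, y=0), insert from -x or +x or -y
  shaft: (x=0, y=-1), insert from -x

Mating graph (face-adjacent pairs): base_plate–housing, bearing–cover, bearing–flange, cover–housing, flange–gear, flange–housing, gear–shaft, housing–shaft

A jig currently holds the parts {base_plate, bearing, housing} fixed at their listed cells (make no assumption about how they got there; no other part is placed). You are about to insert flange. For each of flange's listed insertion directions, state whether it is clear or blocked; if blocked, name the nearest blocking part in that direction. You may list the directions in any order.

-y: clear

-y: ray from flange(-1, 0) has no placed part ⇒ clear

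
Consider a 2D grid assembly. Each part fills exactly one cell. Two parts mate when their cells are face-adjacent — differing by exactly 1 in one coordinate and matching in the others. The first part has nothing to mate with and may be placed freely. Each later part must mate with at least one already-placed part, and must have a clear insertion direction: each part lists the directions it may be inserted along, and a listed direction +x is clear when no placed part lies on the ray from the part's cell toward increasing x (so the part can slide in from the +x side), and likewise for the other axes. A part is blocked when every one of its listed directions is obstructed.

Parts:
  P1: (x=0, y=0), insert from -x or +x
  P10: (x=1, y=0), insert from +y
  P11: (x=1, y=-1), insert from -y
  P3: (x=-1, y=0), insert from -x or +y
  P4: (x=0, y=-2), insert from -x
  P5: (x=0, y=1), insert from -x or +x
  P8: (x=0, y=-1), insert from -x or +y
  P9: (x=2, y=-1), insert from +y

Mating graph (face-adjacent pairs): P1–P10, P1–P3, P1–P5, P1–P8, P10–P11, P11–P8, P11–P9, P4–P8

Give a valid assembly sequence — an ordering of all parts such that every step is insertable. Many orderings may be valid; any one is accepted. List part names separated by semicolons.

1. P8@(0, -1) [-x clear] — {P8}
2. P1@(0, 0) [-x clear] — {P1, P8}
3. P10@(1, 0) [+y clear] — {P1, P10, P8}
4. P4@(0, -2) [-x clear] — {P1, P10, P4, P8}
5. P11@(1, -1) [-y clear] — {P1, P10, P11, P4, P8}
6. P3@(-1, 0) [-x clear] — {P1, P10, P11, P3, P4, P8}
7. P9@(2, -1) [+y clear] — {P1, P10, P11, P3, P4, P8, P9}
8. P5@(0, 1) [-x clear] — {P1, P10, P11, P3, P4, P5, P8, P9}

P8; P1; P10; P4; P11; P3; P9; P5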